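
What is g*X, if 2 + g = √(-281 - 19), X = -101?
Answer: 202 - 1010*I*√3 ≈ 202.0 - 1749.4*I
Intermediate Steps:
g = -2 + 10*I*√3 (g = -2 + √(-281 - 19) = -2 + √(-300) = -2 + 10*I*√3 ≈ -2.0 + 17.32*I)
g*X = (-2 + 10*I*√3)*(-101) = 202 - 1010*I*√3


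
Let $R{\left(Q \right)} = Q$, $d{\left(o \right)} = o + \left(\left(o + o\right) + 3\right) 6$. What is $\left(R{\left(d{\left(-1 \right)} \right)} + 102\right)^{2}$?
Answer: $11449$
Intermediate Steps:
$d{\left(o \right)} = 18 + 13 o$ ($d{\left(o \right)} = o + \left(2 o + 3\right) 6 = o + \left(3 + 2 o\right) 6 = o + \left(18 + 12 o\right) = 18 + 13 o$)
$\left(R{\left(d{\left(-1 \right)} \right)} + 102\right)^{2} = \left(\left(18 + 13 \left(-1\right)\right) + 102\right)^{2} = \left(\left(18 - 13\right) + 102\right)^{2} = \left(5 + 102\right)^{2} = 107^{2} = 11449$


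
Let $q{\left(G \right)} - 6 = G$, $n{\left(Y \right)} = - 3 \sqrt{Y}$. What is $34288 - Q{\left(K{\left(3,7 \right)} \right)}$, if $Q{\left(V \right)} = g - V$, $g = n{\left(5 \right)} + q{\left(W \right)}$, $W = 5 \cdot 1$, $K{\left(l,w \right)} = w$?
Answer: $34284 + 3 \sqrt{5} \approx 34291.0$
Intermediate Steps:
$W = 5$
$q{\left(G \right)} = 6 + G$
$g = 11 - 3 \sqrt{5}$ ($g = - 3 \sqrt{5} + \left(6 + 5\right) = - 3 \sqrt{5} + 11 = 11 - 3 \sqrt{5} \approx 4.2918$)
$Q{\left(V \right)} = 11 - V - 3 \sqrt{5}$ ($Q{\left(V \right)} = \left(11 - 3 \sqrt{5}\right) - V = 11 - V - 3 \sqrt{5}$)
$34288 - Q{\left(K{\left(3,7 \right)} \right)} = 34288 - \left(11 - 7 - 3 \sqrt{5}\right) = 34288 - \left(4 - 3 \sqrt{5}\right) = 34284 + 3 \sqrt{5}$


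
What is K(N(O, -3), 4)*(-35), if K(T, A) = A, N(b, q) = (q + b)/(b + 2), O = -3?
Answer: -140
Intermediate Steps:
N(b, q) = (b + q)/(2 + b)
K(N(O, -3), 4)*(-35) = 4*(-35) = -140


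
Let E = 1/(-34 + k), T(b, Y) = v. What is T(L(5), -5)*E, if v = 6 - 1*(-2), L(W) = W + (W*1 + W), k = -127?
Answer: -8/161 ≈ -0.049689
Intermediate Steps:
L(W) = 3*W (L(W) = W + (W + W) = W + 2*W = 3*W)
v = 8 (v = 6 + 2 = 8)
T(b, Y) = 8
E = -1/161 (E = 1/(-34 - 127) = 1/(-161) = -1/161 ≈ -0.0062112)
T(L(5), -5)*E = 8*(-1/161) = -8/161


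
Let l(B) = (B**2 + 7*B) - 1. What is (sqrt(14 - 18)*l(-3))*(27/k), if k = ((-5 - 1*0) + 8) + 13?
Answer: -351*I/8 ≈ -43.875*I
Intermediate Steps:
k = 16 (k = ((-5 + 0) + 8) + 13 = (-5 + 8) + 13 = 3 + 13 = 16)
l(B) = -1 + B**2 + 7*B
(sqrt(14 - 18)*l(-3))*(27/k) = (sqrt(14 - 18)*(-1 + (-3)**2 + 7*(-3)))*(27/16) = (sqrt(-4)*(-1 + 9 - 21))*(27*(1/16)) = ((2*I)*(-13))*(27/16) = -26*I*(27/16) = -351*I/8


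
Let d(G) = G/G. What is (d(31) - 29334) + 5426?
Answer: -23907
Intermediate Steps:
d(G) = 1
(d(31) - 29334) + 5426 = (1 - 29334) + 5426 = -29333 + 5426 = -23907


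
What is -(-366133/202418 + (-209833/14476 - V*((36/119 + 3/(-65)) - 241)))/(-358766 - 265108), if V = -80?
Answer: -6241259974003555/202002557833612536 ≈ -0.030897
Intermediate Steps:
-(-366133/202418 + (-209833/14476 - V*((36/119 + 3/(-65)) - 241)))/(-358766 - 265108) = -(-366133/202418 + (-209833/14476 - (-80)*((36/119 + 3/(-65)) - 241)))/(-358766 - 265108) = -(-366133*1/202418 + (-209833*1/14476 - (-80)*((36*(1/119) + 3*(-1/65)) - 241)))/(-623874) = -(-366133/202418 + (-209833/14476 - (-80)*((36/119 - 3/65) - 241)))*(-1)/623874 = -(-366133/202418 + (-209833/14476 - (-80)*(1983/7735 - 241)))*(-1)/623874 = -(-366133/202418 + (-209833/14476 - (-80)*(-1862152)/7735))*(-1)/623874 = -(-366133/202418 + (-209833/14476 - 1*29794432/1547))*(-1)/623874 = -(-366133/202418 + (-209833/14476 - 29794432/1547))*(-1)/623874 = -(-366133/202418 - 61661258469/3199196)*(-1)/623874 = -(-6241259974003555)*(-1)/(323787427964*623874) = -1*6241259974003555/202002557833612536 = -6241259974003555/202002557833612536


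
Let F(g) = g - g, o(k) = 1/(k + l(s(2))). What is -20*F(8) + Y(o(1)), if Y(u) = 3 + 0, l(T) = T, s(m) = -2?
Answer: 3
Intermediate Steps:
o(k) = 1/(-2 + k) (o(k) = 1/(k - 2) = 1/(-2 + k))
Y(u) = 3
F(g) = 0
-20*F(8) + Y(o(1)) = -20*0 + 3 = 0 + 3 = 3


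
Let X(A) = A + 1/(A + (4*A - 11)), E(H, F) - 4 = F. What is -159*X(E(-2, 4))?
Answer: -37047/29 ≈ -1277.5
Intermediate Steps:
E(H, F) = 4 + F
X(A) = A + 1/(-11 + 5*A) (X(A) = A + 1/(A + (-11 + 4*A)) = A + 1/(-11 + 5*A))
-159*X(E(-2, 4)) = -159*(1 - 11*(4 + 4) + 5*(4 + 4)²)/(-11 + 5*(4 + 4)) = -159*(1 - 11*8 + 5*8²)/(-11 + 5*8) = -159*(1 - 88 + 5*64)/(-11 + 40) = -159*(1 - 88 + 320)/29 = -159*233/29 = -37047/29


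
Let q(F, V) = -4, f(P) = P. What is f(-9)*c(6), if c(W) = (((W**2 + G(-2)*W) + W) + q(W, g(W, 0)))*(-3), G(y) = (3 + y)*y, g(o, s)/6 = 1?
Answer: 702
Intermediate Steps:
g(o, s) = 6 (g(o, s) = 6*1 = 6)
G(y) = y*(3 + y)
c(W) = 12 - 3*W**2 + 3*W (c(W) = (((W**2 + (-2*(3 - 2))*W) + W) - 4)*(-3) = (((W**2 + (-2*1)*W) + W) - 4)*(-3) = (((W**2 - 2*W) + W) - 4)*(-3) = ((W**2 - W) - 4)*(-3) = (-4 + W**2 - W)*(-3) = 12 - 3*W**2 + 3*W)
f(-9)*c(6) = -9*(12 - 3*6**2 + 3*6) = -9*(12 - 3*36 + 18) = -9*(12 - 108 + 18) = -9*(-78) = 702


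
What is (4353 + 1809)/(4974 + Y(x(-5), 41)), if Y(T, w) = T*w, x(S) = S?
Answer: 6162/4769 ≈ 1.2921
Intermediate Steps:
(4353 + 1809)/(4974 + Y(x(-5), 41)) = (4353 + 1809)/(4974 - 5*41) = 6162/(4974 - 205) = 6162/4769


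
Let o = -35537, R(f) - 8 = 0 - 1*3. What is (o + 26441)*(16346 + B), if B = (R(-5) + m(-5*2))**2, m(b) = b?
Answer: -148910616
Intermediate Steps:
R(f) = 5 (R(f) = 8 + (0 - 1*3) = 8 + (0 - 3) = 8 - 3 = 5)
B = 25 (B = (5 - 5*2)**2 = (5 - 10)**2 = (-5)**2 = 25)
(o + 26441)*(16346 + B) = (-35537 + 26441)*(16346 + 25) = -9096*16371 = -148910616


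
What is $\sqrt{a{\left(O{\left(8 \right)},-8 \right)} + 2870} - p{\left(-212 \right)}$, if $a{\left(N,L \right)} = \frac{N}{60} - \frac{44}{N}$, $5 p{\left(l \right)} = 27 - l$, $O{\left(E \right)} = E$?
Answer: $- \frac{239}{5} + \frac{\sqrt{2578170}}{30} \approx 5.7223$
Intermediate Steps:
$p{\left(l \right)} = \frac{27}{5} - \frac{l}{5}$ ($p{\left(l \right)} = \frac{27 - l}{5} = \frac{27}{5} - \frac{l}{5}$)
$a{\left(N,L \right)} = - \frac{44}{N} + \frac{N}{60}$ ($a{\left(N,L \right)} = N \frac{1}{60} - \frac{44}{N} = \frac{N}{60} - \frac{44}{N} = - \frac{44}{N} + \frac{N}{60}$)
$\sqrt{a{\left(O{\left(8 \right)},-8 \right)} + 2870} - p{\left(-212 \right)} = \sqrt{\left(- \frac{44}{8} + \frac{1}{60} \cdot 8\right) + 2870} - \left(\frac{27}{5} - - \frac{212}{5}\right) = \sqrt{\left(\left(-44\right) \frac{1}{8} + \frac{2}{15}\right) + 2870} - \left(\frac{27}{5} + \frac{212}{5}\right) = \sqrt{\left(- \frac{11}{2} + \frac{2}{15}\right) + 2870} - \frac{239}{5} = \sqrt{- \frac{161}{30} + 2870} - \frac{239}{5} = \sqrt{\frac{85939}{30}} - \frac{239}{5} = \frac{\sqrt{2578170}}{30} - \frac{239}{5} = - \frac{239}{5} + \frac{\sqrt{2578170}}{30}$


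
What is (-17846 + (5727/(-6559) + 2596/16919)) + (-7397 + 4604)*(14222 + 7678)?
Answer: -969964921155945/15853103 ≈ -6.1185e+7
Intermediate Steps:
(-17846 + (5727/(-6559) + 2596/16919)) + (-7397 + 4604)*(14222 + 7678) = (-17846 + (5727*(-1/6559) + 2596*(1/16919))) - 2793*21900 = (-17846 + (-5727/6559 + 2596/16919)) - 61166700 = (-17846 - 11409707/15853103) - 61166700 = -282925885845/15853103 - 61166700 = -969964921155945/15853103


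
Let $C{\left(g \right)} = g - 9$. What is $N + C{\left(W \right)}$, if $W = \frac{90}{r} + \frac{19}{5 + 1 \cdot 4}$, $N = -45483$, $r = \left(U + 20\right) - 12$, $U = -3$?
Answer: $- \frac{409247}{9} \approx -45472.0$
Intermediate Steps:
$r = 5$ ($r = \left(-3 + 20\right) - 12 = 17 - 12 = 5$)
$W = \frac{181}{9}$ ($W = \frac{90}{5} + \frac{19}{5 + 1 \cdot 4} = 90 \cdot \frac{1}{5} + \frac{19}{5 + 4} = 18 + \frac{19}{9} = \frac{181}{9} \approx 20.111$)
$C{\left(g \right)} = -9 + g$ ($C{\left(g \right)} = g - 9 = -9 + g$)
$N + C{\left(W \right)} = -45483 + \left(-9 + \frac{181}{9}\right) = -45483 + \frac{100}{9} = - \frac{409247}{9}$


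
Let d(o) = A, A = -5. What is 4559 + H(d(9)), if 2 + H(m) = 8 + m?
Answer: 4560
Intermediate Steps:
d(o) = -5
H(m) = 6 + m (H(m) = -2 + (8 + m) = 6 + m)
4559 + H(d(9)) = 4559 + (6 - 5) = 4559 + 1 = 4560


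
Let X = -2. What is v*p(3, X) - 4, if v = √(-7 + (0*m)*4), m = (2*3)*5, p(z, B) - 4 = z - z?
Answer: -4 + 4*I*√7 ≈ -4.0 + 10.583*I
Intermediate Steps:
p(z, B) = 4 (p(z, B) = 4 + (z - z) = 4 + 0 = 4)
m = 30 (m = 6*5 = 30)
v = I*√7 (v = √(-7 + (0*30)*4) = √(-7 + 0*4) = √(-7 + 0) = √(-7) = I*√7 ≈ 2.6458*I)
v*p(3, X) - 4 = (I*√7)*4 - 4 = 4*I*√7 - 4 = -4 + 4*I*√7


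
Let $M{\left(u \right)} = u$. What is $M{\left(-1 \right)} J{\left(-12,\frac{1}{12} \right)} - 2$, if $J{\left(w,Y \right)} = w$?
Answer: $10$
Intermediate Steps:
$M{\left(-1 \right)} J{\left(-12,\frac{1}{12} \right)} - 2 = \left(-1\right) \left(-12\right) - 2 = 12 - 2 = 10$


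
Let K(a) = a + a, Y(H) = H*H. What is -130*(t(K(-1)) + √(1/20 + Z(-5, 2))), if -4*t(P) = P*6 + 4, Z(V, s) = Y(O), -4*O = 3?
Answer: -260 - 91*√5/2 ≈ -361.74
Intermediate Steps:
O = -¾ (O = -¼*3 = -¾ ≈ -0.75000)
Y(H) = H²
Z(V, s) = 9/16 (Z(V, s) = (-¾)² = 9/16)
K(a) = 2*a
t(P) = -1 - 3*P/2 (t(P) = -(P*6 + 4)/4 = -(6*P + 4)/4 = -(4 + 6*P)/4 = -1 - 3*P/2)
-130*(t(K(-1)) + √(1/20 + Z(-5, 2))) = -130*((-1 - 3*(-1)) + √(1/20 + 9/16)) = -130*((-1 - 3/2*(-2)) + √(1/20 + 9/16)) = -130*((-1 + 3) + √(49/80)) = -130*(2 + 7*√5/20) = -260 - 91*√5/2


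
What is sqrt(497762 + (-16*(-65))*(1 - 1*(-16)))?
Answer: sqrt(515442) ≈ 717.94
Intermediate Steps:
sqrt(497762 + (-16*(-65))*(1 - 1*(-16))) = sqrt(497762 + 1040*(1 + 16)) = sqrt(497762 + 1040*17) = sqrt(497762 + 17680) = sqrt(515442)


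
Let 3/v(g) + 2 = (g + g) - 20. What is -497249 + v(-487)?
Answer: -165086669/332 ≈ -4.9725e+5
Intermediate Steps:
v(g) = 3/(-22 + 2*g) (v(g) = 3/(-2 + ((g + g) - 20)) = 3/(-2 + (2*g - 20)) = 3/(-2 + (-20 + 2*g)) = 3/(-22 + 2*g))
-497249 + v(-487) = -497249 + 3/(2*(-11 - 487)) = -497249 + (3/2)/(-498) = -497249 + (3/2)*(-1/498) = -497249 - 1/332 = -165086669/332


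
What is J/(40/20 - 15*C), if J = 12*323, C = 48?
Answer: -1938/359 ≈ -5.3983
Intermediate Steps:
J = 3876
J/(40/20 - 15*C) = 3876/(40/20 - 15*48) = 3876/(40*(1/20) - 720) = 3876/(2 - 720) = 3876/(-718) = 3876*(-1/718) = -1938/359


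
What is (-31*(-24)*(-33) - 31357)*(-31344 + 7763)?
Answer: 1318390129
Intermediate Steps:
(-31*(-24)*(-33) - 31357)*(-31344 + 7763) = (744*(-33) - 31357)*(-23581) = (-24552 - 31357)*(-23581) = -55909*(-23581) = 1318390129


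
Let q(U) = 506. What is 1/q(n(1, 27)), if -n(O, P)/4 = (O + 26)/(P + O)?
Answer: 1/506 ≈ 0.0019763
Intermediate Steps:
n(O, P) = -4*(26 + O)/(O + P) (n(O, P) = -4*(O + 26)/(P + O) = -4*(26 + O)/(O + P))
1/q(n(1, 27)) = 1/506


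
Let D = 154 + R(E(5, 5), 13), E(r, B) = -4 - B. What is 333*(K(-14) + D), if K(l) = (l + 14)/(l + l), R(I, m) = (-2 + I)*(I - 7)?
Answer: 109890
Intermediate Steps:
R(I, m) = (-7 + I)*(-2 + I) (R(I, m) = (-2 + I)*(-7 + I) = (-7 + I)*(-2 + I))
D = 330 (D = 154 + (14 + (-4 - 1*5)**2 - 9*(-4 - 1*5)) = 154 + (14 + (-4 - 5)**2 - 9*(-4 - 5)) = 154 + (14 + (-9)**2 - 9*(-9)) = 154 + (14 + 81 + 81) = 154 + 176 = 330)
K(l) = (14 + l)/(2*l) (K(l) = (14 + l)/((2*l)) = (14 + l)*(1/(2*l)) = (14 + l)/(2*l))
333*(K(-14) + D) = 333*((1/2)*(14 - 14)/(-14) + 330) = 333*((1/2)*(-1/14)*0 + 330) = 333*(0 + 330) = 333*330 = 109890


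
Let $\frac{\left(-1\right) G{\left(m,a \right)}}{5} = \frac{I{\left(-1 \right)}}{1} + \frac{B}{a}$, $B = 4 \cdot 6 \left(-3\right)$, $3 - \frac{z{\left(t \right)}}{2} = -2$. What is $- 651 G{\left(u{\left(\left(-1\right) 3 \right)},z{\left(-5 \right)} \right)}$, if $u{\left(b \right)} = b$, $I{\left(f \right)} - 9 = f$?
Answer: $2604$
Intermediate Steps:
$z{\left(t \right)} = 10$ ($z{\left(t \right)} = 6 - -4 = 6 + 4 = 10$)
$I{\left(f \right)} = 9 + f$
$B = -72$ ($B = 24 \left(-3\right) = -72$)
$G{\left(m,a \right)} = -40 + \frac{360}{a}$ ($G{\left(m,a \right)} = - 5 \left(\frac{9 - 1}{1} - \frac{72}{a}\right) = - 5 \left(8 \cdot 1 - \frac{72}{a}\right) = - 5 \left(8 - \frac{72}{a}\right) = -40 + \frac{360}{a}$)
$- 651 G{\left(u{\left(\left(-1\right) 3 \right)},z{\left(-5 \right)} \right)} = - 651 \left(-40 + \frac{360}{10}\right) = - 651 \left(-40 + 360 \cdot \frac{1}{10}\right) = - 651 \left(-40 + 36\right) = \left(-651\right) \left(-4\right) = 2604$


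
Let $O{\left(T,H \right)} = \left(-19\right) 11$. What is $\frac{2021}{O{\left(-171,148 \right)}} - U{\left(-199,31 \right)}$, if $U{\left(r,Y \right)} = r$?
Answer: $\frac{39570}{209} \approx 189.33$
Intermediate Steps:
$O{\left(T,H \right)} = -209$
$\frac{2021}{O{\left(-171,148 \right)}} - U{\left(-199,31 \right)} = \frac{2021}{-209} - -199 = 2021 \left(- \frac{1}{209}\right) + 199 = - \frac{2021}{209} + 199 = \frac{39570}{209}$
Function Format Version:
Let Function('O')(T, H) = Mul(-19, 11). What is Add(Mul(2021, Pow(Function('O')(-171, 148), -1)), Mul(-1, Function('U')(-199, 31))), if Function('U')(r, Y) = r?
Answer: Rational(39570, 209) ≈ 189.33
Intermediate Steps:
Function('O')(T, H) = -209
Add(Mul(2021, Pow(Function('O')(-171, 148), -1)), Mul(-1, Function('U')(-199, 31))) = Add(Mul(2021, Pow(-209, -1)), Mul(-1, -199)) = Add(Mul(2021, Rational(-1, 209)), 199) = Add(Rational(-2021, 209), 199) = Rational(39570, 209)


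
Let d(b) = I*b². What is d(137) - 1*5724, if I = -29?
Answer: -550025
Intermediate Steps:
d(b) = -29*b²
d(137) - 1*5724 = -29*137² - 1*5724 = -29*18769 - 5724 = -544301 - 5724 = -550025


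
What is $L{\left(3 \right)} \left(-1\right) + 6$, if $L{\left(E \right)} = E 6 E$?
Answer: $-48$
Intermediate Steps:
$L{\left(E \right)} = 6 E^{2}$ ($L{\left(E \right)} = 6 E E = 6 E^{2}$)
$L{\left(3 \right)} \left(-1\right) + 6 = 6 \cdot 3^{2} \left(-1\right) + 6 = 6 \cdot 9 \left(-1\right) + 6 = 54 \left(-1\right) + 6 = -54 + 6 = -48$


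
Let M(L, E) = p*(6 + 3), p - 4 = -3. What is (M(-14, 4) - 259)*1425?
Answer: -356250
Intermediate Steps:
p = 1 (p = 4 - 3 = 1)
M(L, E) = 9 (M(L, E) = 1*(6 + 3) = 1*9 = 9)
(M(-14, 4) - 259)*1425 = (9 - 259)*1425 = -250*1425 = -356250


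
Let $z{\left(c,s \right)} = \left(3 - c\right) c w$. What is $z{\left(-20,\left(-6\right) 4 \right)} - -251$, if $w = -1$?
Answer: $711$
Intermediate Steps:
$z{\left(c,s \right)} = - c \left(3 - c\right)$ ($z{\left(c,s \right)} = \left(3 - c\right) c \left(-1\right) = c \left(3 - c\right) \left(-1\right) = - c \left(3 - c\right)$)
$z{\left(-20,\left(-6\right) 4 \right)} - -251 = - 20 \left(-3 - 20\right) - -251 = \left(-20\right) \left(-23\right) + 251 = 460 + 251 = 711$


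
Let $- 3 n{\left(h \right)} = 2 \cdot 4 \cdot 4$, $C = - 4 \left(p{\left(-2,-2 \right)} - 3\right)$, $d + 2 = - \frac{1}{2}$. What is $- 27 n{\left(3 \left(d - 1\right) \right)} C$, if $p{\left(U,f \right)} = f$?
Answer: $5760$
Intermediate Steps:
$d = - \frac{5}{2}$ ($d = -2 - \frac{1}{2} = - \frac{5}{2} \approx -2.5$)
$C = 20$ ($C = - 4 \left(-2 - 3\right) = \left(-4\right) \left(-5\right) = 20$)
$n{\left(h \right)} = - \frac{32}{3}$ ($n{\left(h \right)} = - \frac{2 \cdot 4 \cdot 4}{3} = - \frac{8 \cdot 4}{3} = \left(- \frac{1}{3}\right) 32 = - \frac{32}{3}$)
$- 27 n{\left(3 \left(d - 1\right) \right)} C = \left(-27\right) \left(- \frac{32}{3}\right) 20 = 288 \cdot 20 = 5760$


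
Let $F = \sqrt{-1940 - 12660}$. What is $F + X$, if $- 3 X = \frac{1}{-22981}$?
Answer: $\frac{1}{68943} + 10 i \sqrt{146} \approx 1.4505 \cdot 10^{-5} + 120.83 i$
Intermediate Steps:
$X = \frac{1}{68943}$ ($X = - \frac{1}{3 \left(-22981\right)} = \left(- \frac{1}{3}\right) \left(- \frac{1}{22981}\right) = \frac{1}{68943} \approx 1.4505 \cdot 10^{-5}$)
$F = 10 i \sqrt{146}$ ($F = \sqrt{-14600} = 10 i \sqrt{146} \approx 120.83 i$)
$F + X = 10 i \sqrt{146} + \frac{1}{68943} = \frac{1}{68943} + 10 i \sqrt{146}$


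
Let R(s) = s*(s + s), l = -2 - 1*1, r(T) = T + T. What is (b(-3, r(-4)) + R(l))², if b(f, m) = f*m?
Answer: 1764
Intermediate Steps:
r(T) = 2*T
l = -3 (l = -2 - 1 = -3)
R(s) = 2*s² (R(s) = s*(2*s) = 2*s²)
(b(-3, r(-4)) + R(l))² = (-6*(-4) + 2*(-3)²)² = (-3*(-8) + 2*9)² = (24 + 18)² = 42² = 1764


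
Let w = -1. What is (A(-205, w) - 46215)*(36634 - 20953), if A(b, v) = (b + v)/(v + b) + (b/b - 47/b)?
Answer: -148555803858/205 ≈ -7.2466e+8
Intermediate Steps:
A(b, v) = 2 - 47/b (A(b, v) = (b + v)/(b + v) + (1 - 47/b) = 1 + (1 - 47/b) = 2 - 47/b)
(A(-205, w) - 46215)*(36634 - 20953) = ((2 - 47/(-205)) - 46215)*(36634 - 20953) = ((2 - 47*(-1/205)) - 46215)*15681 = ((2 + 47/205) - 46215)*15681 = (457/205 - 46215)*15681 = -9473618/205*15681 = -148555803858/205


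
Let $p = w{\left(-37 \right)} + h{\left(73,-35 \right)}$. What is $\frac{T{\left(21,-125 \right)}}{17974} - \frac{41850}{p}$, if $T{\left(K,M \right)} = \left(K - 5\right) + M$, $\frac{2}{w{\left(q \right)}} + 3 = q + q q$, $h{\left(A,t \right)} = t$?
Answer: $\frac{999684545183}{836024662} \approx 1195.8$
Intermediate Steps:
$w{\left(q \right)} = \frac{2}{-3 + q + q^{2}}$ ($w{\left(q \right)} = \frac{2}{-3 + \left(q + q q\right)} = \frac{2}{-3 + \left(q + q^{2}\right)} = \frac{2}{-3 + q + q^{2}}$)
$T{\left(K,M \right)} = -5 + K + M$ ($T{\left(K,M \right)} = \left(-5 + K\right) + M = -5 + K + M$)
$p = - \frac{46513}{1329}$ ($p = \frac{2}{-3 - 37 + \left(-37\right)^{2}} - 35 = \frac{2}{-3 - 37 + 1369} - 35 = \frac{2}{1329} - 35 = - \frac{46513}{1329} \approx -34.998$)
$\frac{T{\left(21,-125 \right)}}{17974} - \frac{41850}{p} = \frac{-5 + 21 - 125}{17974} - \frac{41850}{- \frac{46513}{1329}} = \left(-109\right) \frac{1}{17974} - - \frac{55618650}{46513} = - \frac{109}{17974} + \frac{55618650}{46513} = \frac{999684545183}{836024662}$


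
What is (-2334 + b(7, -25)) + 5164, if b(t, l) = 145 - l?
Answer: 3000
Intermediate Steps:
(-2334 + b(7, -25)) + 5164 = (-2334 + (145 - 1*(-25))) + 5164 = (-2334 + (145 + 25)) + 5164 = (-2334 + 170) + 5164 = -2164 + 5164 = 3000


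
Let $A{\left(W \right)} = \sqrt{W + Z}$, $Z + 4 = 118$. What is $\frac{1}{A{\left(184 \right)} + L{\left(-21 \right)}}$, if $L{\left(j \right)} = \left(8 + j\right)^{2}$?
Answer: $\frac{169}{28263} - \frac{\sqrt{298}}{28263} \approx 0.0053688$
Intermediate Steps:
$Z = 114$ ($Z = -4 + 118 = 114$)
$A{\left(W \right)} = \sqrt{114 + W}$ ($A{\left(W \right)} = \sqrt{W + 114} = \sqrt{114 + W}$)
$\frac{1}{A{\left(184 \right)} + L{\left(-21 \right)}} = \frac{1}{\sqrt{114 + 184} + \left(8 - 21\right)^{2}} = \frac{1}{\sqrt{298} + \left(-13\right)^{2}} = \frac{1}{\sqrt{298} + 169} = \frac{1}{169 + \sqrt{298}}$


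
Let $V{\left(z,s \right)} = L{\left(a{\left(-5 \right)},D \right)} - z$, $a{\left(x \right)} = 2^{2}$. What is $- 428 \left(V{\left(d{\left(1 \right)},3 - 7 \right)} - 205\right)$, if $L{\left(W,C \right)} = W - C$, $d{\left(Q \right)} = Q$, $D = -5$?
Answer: $84316$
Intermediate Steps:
$a{\left(x \right)} = 4$
$V{\left(z,s \right)} = 9 - z$ ($V{\left(z,s \right)} = \left(4 - -5\right) - z = \left(4 + 5\right) - z = 9 - z$)
$- 428 \left(V{\left(d{\left(1 \right)},3 - 7 \right)} - 205\right) = - 428 \left(\left(9 - 1\right) - 205\right) = - 428 \left(8 - 205\right) = \left(-428\right) \left(-197\right) = 84316$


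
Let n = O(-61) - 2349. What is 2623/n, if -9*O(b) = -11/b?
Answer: -1440027/1289612 ≈ -1.1166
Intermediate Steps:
O(b) = 11/(9*b) (O(b) = -(-11)/(9*b) = 11/(9*b))
n = -1289612/549 (n = (11/9)/(-61) - 2349 = (11/9)*(-1/61) - 2349 = -11/549 - 2349 = -1289612/549 ≈ -2349.0)
2623/n = 2623/(-1289612/549) = 2623*(-549/1289612) = -1440027/1289612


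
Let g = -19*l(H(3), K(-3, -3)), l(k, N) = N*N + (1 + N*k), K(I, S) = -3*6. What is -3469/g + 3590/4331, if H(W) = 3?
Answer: 33509149/22300319 ≈ 1.5026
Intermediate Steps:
K(I, S) = -18
l(k, N) = 1 + N² + N*k (l(k, N) = N² + (1 + N*k) = 1 + N² + N*k)
g = -5149 (g = -19*(1 + (-18)² - 18*3) = -19*(1 + 324 - 54) = -19*271 = -5149)
-3469/g + 3590/4331 = -3469/(-5149) + 3590/4331 = -3469*(-1/5149) + 3590*(1/4331) = 3469/5149 + 3590/4331 = 33509149/22300319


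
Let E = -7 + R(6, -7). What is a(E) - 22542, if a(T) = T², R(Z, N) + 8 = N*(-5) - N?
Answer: -21813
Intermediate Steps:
R(Z, N) = -8 - 6*N (R(Z, N) = -8 + (N*(-5) - N) = -8 + (-5*N - N) = -8 - 6*N)
E = 27 (E = -7 + (-8 - 6*(-7)) = -7 + (-8 + 42) = -7 + 34 = 27)
a(E) - 22542 = 27² - 22542 = 729 - 22542 = -21813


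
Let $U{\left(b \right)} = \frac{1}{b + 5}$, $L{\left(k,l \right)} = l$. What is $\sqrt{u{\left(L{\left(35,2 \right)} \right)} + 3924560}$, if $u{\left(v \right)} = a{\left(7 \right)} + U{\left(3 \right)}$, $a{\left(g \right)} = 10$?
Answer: $\frac{\sqrt{62793122}}{4} \approx 1981.1$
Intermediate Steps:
$U{\left(b \right)} = \frac{1}{5 + b}$
$u{\left(v \right)} = \frac{81}{8}$ ($u{\left(v \right)} = 10 + \frac{1}{5 + 3} = 10 + \frac{1}{8} = \frac{81}{8}$)
$\sqrt{u{\left(L{\left(35,2 \right)} \right)} + 3924560} = \sqrt{\frac{81}{8} + 3924560} = \sqrt{\frac{31396561}{8}} = \frac{\sqrt{62793122}}{4}$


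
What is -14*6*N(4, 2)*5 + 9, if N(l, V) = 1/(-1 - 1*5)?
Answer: 79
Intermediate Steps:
N(l, V) = -1/6 (N(l, V) = 1/(-1 - 5) = 1/(-6) = -1/6)
-14*6*N(4, 2)*5 + 9 = -14*6*(-1/6)*5 + 9 = -(-14)*5 + 9 = -14*(-5) + 9 = 70 + 9 = 79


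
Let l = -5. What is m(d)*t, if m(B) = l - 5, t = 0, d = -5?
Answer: 0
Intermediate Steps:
m(B) = -10 (m(B) = -5 - 5 = -10)
m(d)*t = -10*0 = 0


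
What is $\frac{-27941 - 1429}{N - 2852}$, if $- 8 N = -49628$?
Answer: $- \frac{58740}{6703} \approx -8.7632$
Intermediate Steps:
$N = \frac{12407}{2}$ ($N = \left(- \frac{1}{8}\right) \left(-49628\right) = \frac{12407}{2} \approx 6203.5$)
$\frac{-27941 - 1429}{N - 2852} = \frac{-27941 - 1429}{\frac{12407}{2} - 2852} = - \frac{29370}{\frac{6703}{2}} = \left(-29370\right) \frac{2}{6703} = - \frac{58740}{6703}$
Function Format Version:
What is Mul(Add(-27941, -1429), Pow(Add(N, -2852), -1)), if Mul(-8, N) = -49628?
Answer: Rational(-58740, 6703) ≈ -8.7632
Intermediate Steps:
N = Rational(12407, 2) (N = Mul(Rational(-1, 8), -49628) = Rational(12407, 2) ≈ 6203.5)
Mul(Add(-27941, -1429), Pow(Add(N, -2852), -1)) = Mul(Add(-27941, -1429), Pow(Add(Rational(12407, 2), -2852), -1)) = Mul(-29370, Pow(Rational(6703, 2), -1)) = Mul(-29370, Rational(2, 6703)) = Rational(-58740, 6703)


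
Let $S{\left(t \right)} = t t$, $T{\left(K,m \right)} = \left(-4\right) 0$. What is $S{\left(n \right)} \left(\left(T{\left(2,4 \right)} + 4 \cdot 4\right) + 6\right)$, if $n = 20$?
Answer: $8800$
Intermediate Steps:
$T{\left(K,m \right)} = 0$
$S{\left(t \right)} = t^{2}$
$S{\left(n \right)} \left(\left(T{\left(2,4 \right)} + 4 \cdot 4\right) + 6\right) = 20^{2} \left(\left(0 + 4 \cdot 4\right) + 6\right) = 400 \left(\left(0 + 16\right) + 6\right) = 400 \left(16 + 6\right) = 400 \cdot 22 = 8800$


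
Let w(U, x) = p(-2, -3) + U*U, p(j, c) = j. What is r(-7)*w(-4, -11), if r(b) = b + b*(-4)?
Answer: 294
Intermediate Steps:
r(b) = -3*b (r(b) = b - 4*b = -3*b)
w(U, x) = -2 + U² (w(U, x) = -2 + U*U = -2 + U²)
r(-7)*w(-4, -11) = (-3*(-7))*(-2 + (-4)²) = 21*(-2 + 16) = 21*14 = 294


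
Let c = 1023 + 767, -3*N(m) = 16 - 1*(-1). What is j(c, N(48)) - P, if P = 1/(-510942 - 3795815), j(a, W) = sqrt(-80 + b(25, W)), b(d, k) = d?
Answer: 1/4306757 + I*sqrt(55) ≈ 2.3219e-7 + 7.4162*I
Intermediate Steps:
N(m) = -17/3 (N(m) = -(16 - 1*(-1))/3 = -(16 + 1)/3 = -1/3*17 = -17/3)
c = 1790
j(a, W) = I*sqrt(55) (j(a, W) = sqrt(-80 + 25) = sqrt(-55) = I*sqrt(55))
P = -1/4306757 (P = 1/(-4306757) = -1/4306757 ≈ -2.3219e-7)
j(c, N(48)) - P = I*sqrt(55) - 1*(-1/4306757) = I*sqrt(55) + 1/4306757 = 1/4306757 + I*sqrt(55)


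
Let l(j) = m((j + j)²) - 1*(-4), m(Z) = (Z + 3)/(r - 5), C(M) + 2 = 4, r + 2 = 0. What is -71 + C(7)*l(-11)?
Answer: -1415/7 ≈ -202.14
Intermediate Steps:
r = -2 (r = -2 + 0 = -2)
C(M) = 2 (C(M) = -2 + 4 = 2)
m(Z) = -3/7 - Z/7 (m(Z) = (Z + 3)/(-2 - 5) = (3 + Z)/(-7) = (3 + Z)*(-⅐) = -3/7 - Z/7)
l(j) = 25/7 - 4*j²/7 (l(j) = (-3/7 - (j + j)²/7) - 1*(-4) = (-3/7 - 4*j²/7) + 4 = 25/7 - 4*j²/7)
-71 + C(7)*l(-11) = -71 + 2*(25/7 - 4/7*(-11)²) = -71 + 2*(25/7 - 4/7*121) = -71 + 2*(25/7 - 484/7) = -71 + 2*(-459/7) = -71 - 918/7 = -1415/7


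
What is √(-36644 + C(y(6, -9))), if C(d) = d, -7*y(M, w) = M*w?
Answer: I*√1795178/7 ≈ 191.41*I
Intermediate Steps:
y(M, w) = -M*w/7
√(-36644 + C(y(6, -9))) = √(-36644 - ⅐*6*(-9)) = √(-36644 + 54/7) = √(-256454/7) = I*√1795178/7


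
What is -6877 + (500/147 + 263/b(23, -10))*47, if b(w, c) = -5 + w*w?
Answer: -515590489/77028 ≈ -6693.5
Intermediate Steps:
b(w, c) = -5 + w**2
-6877 + (500/147 + 263/b(23, -10))*47 = -6877 + (500/147 + 263/(-5 + 23**2))*47 = -6877 + (500*(1/147) + 263/(-5 + 529))*47 = -6877 + (500/147 + 263/524)*47 = -6877 + (300661/77028)*47 = -6877 + 14131067/77028 = -515590489/77028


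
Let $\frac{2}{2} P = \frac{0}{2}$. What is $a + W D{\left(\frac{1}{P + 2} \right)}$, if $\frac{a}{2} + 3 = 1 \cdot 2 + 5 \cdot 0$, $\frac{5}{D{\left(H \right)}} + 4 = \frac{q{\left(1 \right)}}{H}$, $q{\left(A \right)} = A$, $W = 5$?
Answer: $- \frac{29}{2} \approx -14.5$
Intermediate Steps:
$P = 0$ ($P = \frac{0}{2} = 0 \cdot \frac{1}{2} = 0$)
$D{\left(H \right)} = \frac{5}{-4 + \frac{1}{H}}$ ($D{\left(H \right)} = \frac{5}{-4 + 1 \frac{1}{H}} = \frac{5}{-4 + \frac{1}{H}}$)
$a = -2$ ($a = -6 + 2 \left(1 \cdot 2 + 5 \cdot 0\right) = -6 + 2 \left(2 + 0\right) = -6 + 2 \cdot 2 = -6 + 4 = -2$)
$a + W D{\left(\frac{1}{P + 2} \right)} = -2 + 5 \left(- \frac{5}{\left(0 + 2\right) \left(-1 + \frac{4}{0 + 2}\right)}\right) = -2 + 5 \left(- \frac{5}{2 \left(-1 + \frac{4}{2}\right)}\right) = -2 + 5 \left(\left(-5\right) \frac{1}{2} \frac{1}{-1 + 4 \cdot \frac{1}{2}}\right) = -2 + 5 \left(\left(-5\right) \frac{1}{2} \frac{1}{-1 + 2}\right) = -2 + 5 \left(\left(-5\right) \frac{1}{2} \cdot 1^{-1}\right) = -2 + 5 \left(\left(-5\right) \frac{1}{2} \cdot 1\right) = -2 + 5 \left(- \frac{5}{2}\right) = -2 - \frac{25}{2} = - \frac{29}{2}$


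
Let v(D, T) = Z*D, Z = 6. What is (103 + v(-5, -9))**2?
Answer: 5329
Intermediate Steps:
v(D, T) = 6*D
(103 + v(-5, -9))**2 = (103 + 6*(-5))**2 = (103 - 30)**2 = 73**2 = 5329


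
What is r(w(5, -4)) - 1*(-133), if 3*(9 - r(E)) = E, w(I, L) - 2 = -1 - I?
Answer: 430/3 ≈ 143.33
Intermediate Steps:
w(I, L) = 1 - I (w(I, L) = 2 + (-1 - I) = 1 - I)
r(E) = 9 - E/3
r(w(5, -4)) - 1*(-133) = (9 - (1 - 1*5)/3) - 1*(-133) = (9 - (1 - 5)/3) + 133 = (9 - ⅓*(-4)) + 133 = (9 + 4/3) + 133 = 31/3 + 133 = 430/3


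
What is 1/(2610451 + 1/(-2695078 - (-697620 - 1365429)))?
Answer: 632029/1649880735078 ≈ 3.8308e-7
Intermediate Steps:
1/(2610451 + 1/(-2695078 - (-697620 - 1365429))) = 1/(2610451 + 1/(-2695078 - 1*(-2063049))) = 1/(2610451 + 1/(-2695078 + 2063049)) = 1/(2610451 + 1/(-632029)) = 1/(2610451 - 1/632029) = 1/(1649880735078/632029) = 632029/1649880735078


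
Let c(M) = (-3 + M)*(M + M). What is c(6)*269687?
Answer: 9708732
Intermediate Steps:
c(M) = 2*M*(-3 + M) (c(M) = (-3 + M)*(2*M) = 2*M*(-3 + M))
c(6)*269687 = (2*6*(-3 + 6))*269687 = (2*6*3)*269687 = 36*269687 = 9708732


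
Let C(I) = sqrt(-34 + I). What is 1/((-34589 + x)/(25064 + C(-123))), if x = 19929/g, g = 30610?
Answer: -767209040/1058749361 - 30610*I*sqrt(157)/1058749361 ≈ -0.72464 - 0.00036226*I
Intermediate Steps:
x = 19929/30610 ≈ 0.65106
1/((-34589 + x)/(25064 + C(-123))) = 1/((-34589 + 19929/30610)/(25064 + sqrt(-34 - 123))) = 1/(-1058749361/(30610*(25064 + sqrt(-157)))) = 1/(-1058749361/(30610*(25064 + I*sqrt(157)))) = -767209040/1058749361 - 30610*I*sqrt(157)/1058749361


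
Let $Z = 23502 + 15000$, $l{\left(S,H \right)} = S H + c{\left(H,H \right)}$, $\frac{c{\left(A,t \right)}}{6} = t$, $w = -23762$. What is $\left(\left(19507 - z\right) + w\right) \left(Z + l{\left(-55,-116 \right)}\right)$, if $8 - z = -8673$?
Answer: $-571590096$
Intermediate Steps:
$z = 8681$ ($z = 8 - -8673 = 8 + 8673 = 8681$)
$c{\left(A,t \right)} = 6 t$
$l{\left(S,H \right)} = 6 H + H S$ ($l{\left(S,H \right)} = S H + 6 H = H S + 6 H = 6 H + H S$)
$Z = 38502$
$\left(\left(19507 - z\right) + w\right) \left(Z + l{\left(-55,-116 \right)}\right) = \left(\left(19507 - 8681\right) - 23762\right) \left(38502 - 116 \left(6 - 55\right)\right) = \left(\left(19507 - 8681\right) - 23762\right) \left(38502 - -5684\right) = \left(10826 - 23762\right) \left(38502 + 5684\right) = \left(-12936\right) 44186 = -571590096$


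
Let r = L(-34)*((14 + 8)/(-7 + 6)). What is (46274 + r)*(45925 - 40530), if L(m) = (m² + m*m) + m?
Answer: -20727590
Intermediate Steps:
L(m) = m + 2*m² (L(m) = (m² + m²) + m = 2*m² + m = m + 2*m²)
r = -50116 (r = (-34*(1 + 2*(-34)))*((14 + 8)/(-7 + 6)) = (-34*(1 - 68))*(22/(-1)) = (-34*(-67))*(22*(-1)) = 2278*(-22) = -50116)
(46274 + r)*(45925 - 40530) = (46274 - 50116)*(45925 - 40530) = -3842*5395 = -20727590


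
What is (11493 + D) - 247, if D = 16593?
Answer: 27839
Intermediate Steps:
(11493 + D) - 247 = (11493 + 16593) - 247 = 28086 - 247 = 27839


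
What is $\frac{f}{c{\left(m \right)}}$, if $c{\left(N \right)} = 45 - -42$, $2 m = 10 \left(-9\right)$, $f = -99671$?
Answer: $- \frac{99671}{87} \approx -1145.6$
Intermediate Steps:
$m = -45$ ($m = \frac{10 \left(-9\right)}{2} = \frac{1}{2} \left(-90\right) = -45$)
$c{\left(N \right)} = 87$ ($c{\left(N \right)} = 45 + 42 = 87$)
$\frac{f}{c{\left(m \right)}} = - \frac{99671}{87}$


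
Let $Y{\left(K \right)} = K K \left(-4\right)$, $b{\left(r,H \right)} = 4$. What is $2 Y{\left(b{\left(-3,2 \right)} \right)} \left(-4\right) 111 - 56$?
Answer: $56776$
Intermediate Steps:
$Y{\left(K \right)} = - 4 K^{2}$ ($Y{\left(K \right)} = K^{2} \left(-4\right) = - 4 K^{2}$)
$2 Y{\left(b{\left(-3,2 \right)} \right)} \left(-4\right) 111 - 56 = 2 \left(- 4 \cdot 4^{2}\right) \left(-4\right) 111 - 56 = 2 \left(\left(-4\right) 16\right) \left(-4\right) 111 - 56 = 2 \left(-64\right) \left(-4\right) 111 - 56 = \left(-128\right) \left(-4\right) 111 - 56 = 512 \cdot 111 - 56 = 56832 - 56 = 56776$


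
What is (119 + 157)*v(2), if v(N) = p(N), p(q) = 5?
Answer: 1380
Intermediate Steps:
v(N) = 5
(119 + 157)*v(2) = (119 + 157)*5 = 276*5 = 1380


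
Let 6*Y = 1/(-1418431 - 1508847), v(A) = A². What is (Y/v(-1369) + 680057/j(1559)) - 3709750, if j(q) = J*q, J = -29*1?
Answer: -5520934986119154058363447/1488216888088577628 ≈ -3.7098e+6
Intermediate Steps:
J = -29
j(q) = -29*q
Y = -1/17563668 (Y = 1/(6*(-1418431 - 1508847)) = (⅙)/(-2927278) = (⅙)*(-1/2927278) = -1/17563668 ≈ -5.6936e-8)
(Y/v(-1369) + 680057/j(1559)) - 3709750 = (-1/(17563668*((-1369)²)) + 680057/((-29*1559))) - 3709750 = (-1/17563668/1874161 + 680057/(-45211)) - 3709750 = (-1/17563668*1/1874161 + 680057*(-1/45211)) - 3709750 = (-1/32917141582548 - 680057/45211) - 3709750 = -22385532553202890447/1488216888088577628 - 3709750 = -5520934986119154058363447/1488216888088577628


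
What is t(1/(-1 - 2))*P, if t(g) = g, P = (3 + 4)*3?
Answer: -7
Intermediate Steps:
P = 21 (P = 7*3 = 21)
t(1/(-1 - 2))*P = 21/(-1 - 2) = 21/(-3) = -⅓*21 = -7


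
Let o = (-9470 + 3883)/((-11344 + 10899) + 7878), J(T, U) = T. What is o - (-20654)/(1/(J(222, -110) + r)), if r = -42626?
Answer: -6509912207115/7433 ≈ -8.7581e+8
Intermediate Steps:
o = -5587/7433 (o = -5587/(-445 + 7878) = -5587/7433 ≈ -0.75165)
o - (-20654)/(1/(J(222, -110) + r)) = -5587/7433 - (-20654)/(1/(222 - 42626)) = -5587/7433 - (-20654)/(1/(-42404)) = -5587/7433 - (-20654)/(-1/42404) = -5587/7433 - (-20654)*(-42404) = -5587/7433 - 1*875812216 = -5587/7433 - 875812216 = -6509912207115/7433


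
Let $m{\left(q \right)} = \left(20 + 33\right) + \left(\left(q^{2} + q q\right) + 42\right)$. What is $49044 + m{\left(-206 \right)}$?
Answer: $134011$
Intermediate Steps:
$m{\left(q \right)} = 95 + 2 q^{2}$ ($m{\left(q \right)} = 53 + \left(\left(q^{2} + q^{2}\right) + 42\right) = 53 + \left(2 q^{2} + 42\right) = 53 + \left(42 + 2 q^{2}\right) = 95 + 2 q^{2}$)
$49044 + m{\left(-206 \right)} = 49044 + \left(95 + 2 \left(-206\right)^{2}\right) = 49044 + \left(95 + 2 \cdot 42436\right) = 49044 + \left(95 + 84872\right) = 49044 + 84967 = 134011$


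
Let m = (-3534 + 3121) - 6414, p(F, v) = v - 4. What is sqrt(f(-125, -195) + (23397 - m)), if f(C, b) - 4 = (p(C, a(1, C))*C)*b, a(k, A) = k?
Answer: I*sqrt(42897) ≈ 207.12*I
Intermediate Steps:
p(F, v) = -4 + v
m = -6827 (m = -413 - 6414 = -6827)
f(C, b) = 4 - 3*C*b (f(C, b) = 4 + ((-4 + 1)*C)*b = 4 + (-3*C)*b = 4 - 3*C*b)
sqrt(f(-125, -195) + (23397 - m)) = sqrt((4 - 3*(-125)*(-195)) + (23397 - 1*(-6827))) = sqrt((4 - 73125) + (23397 + 6827)) = sqrt(-73121 + 30224) = sqrt(-42897) = I*sqrt(42897)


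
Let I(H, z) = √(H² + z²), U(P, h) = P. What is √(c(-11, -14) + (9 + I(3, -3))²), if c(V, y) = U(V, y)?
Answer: √(88 + 54*√2) ≈ 12.821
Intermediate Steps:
c(V, y) = V
√(c(-11, -14) + (9 + I(3, -3))²) = √(-11 + (9 + √(3² + (-3)²))²) = √(-11 + (9 + √(9 + 9))²) = √(-11 + (9 + √18)²) = √(-11 + (9 + 3*√2)²)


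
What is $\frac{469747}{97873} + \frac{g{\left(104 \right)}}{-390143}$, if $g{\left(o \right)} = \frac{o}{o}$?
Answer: $\frac{183268405948}{38184465839} \approx 4.7996$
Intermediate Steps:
$g{\left(o \right)} = 1$
$\frac{469747}{97873} + \frac{g{\left(104 \right)}}{-390143} = \frac{469747}{97873} + 1 \frac{1}{-390143} = 469747 \cdot \frac{1}{97873} + 1 \left(- \frac{1}{390143}\right) = \frac{469747}{97873} - \frac{1}{390143} = \frac{183268405948}{38184465839}$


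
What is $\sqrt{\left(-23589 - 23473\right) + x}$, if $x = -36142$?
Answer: $2 i \sqrt{20801} \approx 288.45 i$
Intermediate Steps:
$\sqrt{\left(-23589 - 23473\right) + x} = \sqrt{\left(-23589 - 23473\right) - 36142} = \sqrt{-47062 - 36142} = \sqrt{-83204} = 2 i \sqrt{20801}$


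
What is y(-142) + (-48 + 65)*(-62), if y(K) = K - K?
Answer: -1054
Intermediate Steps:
y(K) = 0
y(-142) + (-48 + 65)*(-62) = 0 + (-48 + 65)*(-62) = 0 + 17*(-62) = 0 - 1054 = -1054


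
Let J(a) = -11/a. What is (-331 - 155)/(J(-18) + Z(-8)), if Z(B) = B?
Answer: 8748/133 ≈ 65.774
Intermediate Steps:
(-331 - 155)/(J(-18) + Z(-8)) = (-331 - 155)/(-11/(-18) - 8) = -486/(-11*(-1/18) - 8) = -486/(11/18 - 8) = -486/(-133/18) = -486*(-18/133) = 8748/133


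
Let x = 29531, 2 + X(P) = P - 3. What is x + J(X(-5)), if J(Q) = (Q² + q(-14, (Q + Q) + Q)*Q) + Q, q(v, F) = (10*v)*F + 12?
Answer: -12499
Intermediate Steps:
X(P) = -5 + P (X(P) = -2 + (P - 3) = -2 + (-3 + P) = -5 + P)
q(v, F) = 12 + 10*F*v (q(v, F) = 10*F*v + 12 = 12 + 10*F*v)
J(Q) = Q + Q² + Q*(12 - 420*Q) (J(Q) = (Q² + (12 + 10*((Q + Q) + Q)*(-14))*Q) + Q = (Q² + (12 + 10*(2*Q + Q)*(-14))*Q) + Q = (Q² + (12 + 10*(3*Q)*(-14))*Q) + Q = (Q² + (12 - 420*Q)*Q) + Q = (Q² + Q*(12 - 420*Q)) + Q = Q + Q² + Q*(12 - 420*Q))
x + J(X(-5)) = 29531 + (-5 - 5)*(13 - 419*(-5 - 5)) = 29531 - 10*(13 - 419*(-10)) = 29531 - 10*(13 + 4190) = 29531 - 10*4203 = 29531 - 42030 = -12499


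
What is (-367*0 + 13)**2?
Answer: 169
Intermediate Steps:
(-367*0 + 13)**2 = (0 + 13)**2 = 13**2 = 169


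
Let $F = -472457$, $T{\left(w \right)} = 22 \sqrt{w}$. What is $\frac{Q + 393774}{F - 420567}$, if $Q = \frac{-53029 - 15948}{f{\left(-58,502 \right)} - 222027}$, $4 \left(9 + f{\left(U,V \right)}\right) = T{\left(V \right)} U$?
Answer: $- \frac{303014877588207}{687194543926759} + \frac{2000333 \sqrt{502}}{3998222801028416} \approx -0.44094$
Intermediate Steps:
$f{\left(U,V \right)} = -9 + \frac{11 U \sqrt{V}}{2}$ ($f{\left(U,V \right)} = -9 + \frac{22 \sqrt{V} U}{4} = -9 + \frac{22 U \sqrt{V}}{4} = -9 + \frac{11 U \sqrt{V}}{2}$)
$Q = - \frac{68977}{-222036 - 319 \sqrt{502}}$ ($Q = \frac{-53029 - 15948}{\left(-9 + \frac{11}{2} \left(-58\right) \sqrt{502}\right) - 222027} = - \frac{68977}{\left(-9 - 319 \sqrt{502}\right) - 222027} = - \frac{68977}{-222036 - 319 \sqrt{502}} \approx 0.30097$)
$\frac{Q + 393774}{F - 420567} = \frac{\left(\frac{7657688586}{24624450637} - \frac{22003663 \sqrt{502}}{49248901274}\right) + 393774}{-472457 - 420567} = \frac{\frac{9696476082822624}{24624450637} - \frac{22003663 \sqrt{502}}{49248901274}}{-893024} = \left(\frac{9696476082822624}{24624450637} - \frac{22003663 \sqrt{502}}{49248901274}\right) \left(- \frac{1}{893024}\right) = - \frac{303014877588207}{687194543926759} + \frac{2000333 \sqrt{502}}{3998222801028416}$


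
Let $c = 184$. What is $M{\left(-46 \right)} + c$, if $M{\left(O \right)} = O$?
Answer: $138$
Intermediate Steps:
$M{\left(-46 \right)} + c = -46 + 184 = 138$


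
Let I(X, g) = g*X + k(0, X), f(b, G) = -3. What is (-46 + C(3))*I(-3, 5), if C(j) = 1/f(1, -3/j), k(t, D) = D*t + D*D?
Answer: 278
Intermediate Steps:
k(t, D) = D**2 + D*t (k(t, D) = D*t + D**2 = D**2 + D*t)
C(j) = -1/3 (C(j) = 1/(-3) = -1/3)
I(X, g) = X**2 + X*g (I(X, g) = g*X + X*(X + 0) = X*g + X*X = X*g + X**2 = X**2 + X*g)
(-46 + C(3))*I(-3, 5) = (-46 - 1/3)*(-3*(-3 + 5)) = -(-139)*2 = -139/3*(-6) = 278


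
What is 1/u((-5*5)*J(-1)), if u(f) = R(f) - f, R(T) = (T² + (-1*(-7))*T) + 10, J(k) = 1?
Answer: 1/485 ≈ 0.0020619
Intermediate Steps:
R(T) = 10 + T² + 7*T (R(T) = (T² + 7*T) + 10 = 10 + T² + 7*T)
u(f) = 10 + f² + 6*f (u(f) = (10 + f² + 7*f) - f = 10 + f² + 6*f)
1/u((-5*5)*J(-1)) = 1/(10 + (-5*5*1)² + 6*(-5*5*1)) = 1/(10 + (-25*1)² + 6*(-25*1)) = 1/(10 + (-25)² + 6*(-25)) = 1/(10 + 625 - 150) = 1/485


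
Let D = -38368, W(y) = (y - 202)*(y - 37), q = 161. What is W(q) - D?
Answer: 33284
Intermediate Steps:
W(y) = (-202 + y)*(-37 + y)
W(q) - D = (7474 + 161² - 239*161) - 1*(-38368) = (7474 + 25921 - 38479) + 38368 = -5084 + 38368 = 33284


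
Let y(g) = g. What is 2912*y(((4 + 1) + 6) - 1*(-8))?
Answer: 55328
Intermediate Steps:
2912*y(((4 + 1) + 6) - 1*(-8)) = 2912*(((4 + 1) + 6) - 1*(-8)) = 2912*((5 + 6) + 8) = 2912*(11 + 8) = 2912*19 = 55328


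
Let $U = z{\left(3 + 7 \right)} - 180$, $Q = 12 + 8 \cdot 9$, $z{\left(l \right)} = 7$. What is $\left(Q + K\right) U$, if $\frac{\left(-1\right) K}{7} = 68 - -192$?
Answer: $300328$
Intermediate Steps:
$Q = 84$ ($Q = 12 + 72 = 84$)
$U = -173$ ($U = 7 - 180 = -173$)
$K = -1820$ ($K = - 7 \left(68 - -192\right) = - 7 \left(68 + 192\right) = \left(-7\right) 260 = -1820$)
$\left(Q + K\right) U = \left(84 - 1820\right) \left(-173\right) = \left(-1736\right) \left(-173\right) = 300328$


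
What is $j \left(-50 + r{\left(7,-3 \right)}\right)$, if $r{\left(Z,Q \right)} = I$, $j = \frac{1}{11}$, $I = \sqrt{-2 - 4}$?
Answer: $- \frac{50}{11} + \frac{i \sqrt{6}}{11} \approx -4.5455 + 0.22268 i$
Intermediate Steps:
$I = i \sqrt{6}$ ($I = \sqrt{-6} = i \sqrt{6} \approx 2.4495 i$)
$j = \frac{1}{11} \approx 0.090909$
$r{\left(Z,Q \right)} = i \sqrt{6}$
$j \left(-50 + r{\left(7,-3 \right)}\right) = \frac{-50 + i \sqrt{6}}{11} = - \frac{50}{11} + \frac{i \sqrt{6}}{11}$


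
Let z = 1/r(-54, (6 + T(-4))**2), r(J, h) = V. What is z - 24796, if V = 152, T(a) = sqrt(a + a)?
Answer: -3768991/152 ≈ -24796.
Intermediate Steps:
T(a) = sqrt(2)*sqrt(a) (T(a) = sqrt(2*a) = sqrt(2)*sqrt(a))
r(J, h) = 152
z = 1/152 ≈ 0.0065789
z - 24796 = 1/152 - 24796 = -3768991/152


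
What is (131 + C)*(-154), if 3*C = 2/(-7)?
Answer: -60478/3 ≈ -20159.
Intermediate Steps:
C = -2/21 (C = (2/(-7))/3 = (2*(-⅐))/3 = (⅓)*(-2/7) = -2/21 ≈ -0.095238)
(131 + C)*(-154) = (131 - 2/21)*(-154) = (2749/21)*(-154) = -60478/3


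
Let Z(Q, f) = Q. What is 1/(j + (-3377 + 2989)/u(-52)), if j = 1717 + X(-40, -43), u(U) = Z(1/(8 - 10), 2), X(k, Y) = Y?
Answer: 1/2450 ≈ 0.00040816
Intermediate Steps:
u(U) = -1/2 (u(U) = 1/(8 - 10) = 1/(-2) = -1/2)
j = 1674 (j = 1717 - 43 = 1674)
1/(j + (-3377 + 2989)/u(-52)) = 1/(1674 + (-3377 + 2989)/(-1/2)) = 1/(1674 - 388*(-2)) = 1/(1674 + 776) = 1/2450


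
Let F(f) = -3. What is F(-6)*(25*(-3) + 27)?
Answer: 144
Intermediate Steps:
F(-6)*(25*(-3) + 27) = -3*(25*(-3) + 27) = -3*(-75 + 27) = -3*(-48) = 144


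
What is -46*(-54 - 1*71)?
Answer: 5750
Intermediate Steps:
-46*(-54 - 1*71) = -46*(-54 - 71) = -46*(-125) = 5750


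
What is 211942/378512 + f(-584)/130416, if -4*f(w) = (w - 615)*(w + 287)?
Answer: -45883991/373969856 ≈ -0.12269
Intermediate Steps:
f(w) = -(-615 + w)*(287 + w)/4 (f(w) = -(w - 615)*(w + 287)/4 = -(-615 + w)*(287 + w)/4)
211942/378512 + f(-584)/130416 = 211942/378512 + (176505/4 + 82*(-584) - 1/4*(-584)**2)/130416 = 211942*(1/378512) + (176505/4 - 47888 - 1/4*341056)*(1/130416) = 105971/189256 + (176505/4 - 47888 - 85264)*(1/130416) = 105971/189256 - 356103/4*1/130416 = 105971/189256 - 10791/15808 = -45883991/373969856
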